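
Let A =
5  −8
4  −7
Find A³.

[[29, −56], [28, −55]]

tr A = −2 and det A = −3, so the characteristic polynomial is λ² − (−2)λ + (−3) with roots −3 and 1.
Eigenvectors give P = [[−1, 2], [−1, 1]] with P⁻¹ = [[1, −2], [1, −1]], and A = P·diag(−3, 1)·P⁻¹.
Then A³ = P·diag(−27, 1)·P⁻¹ = [[27, 2], [27, 1]] · [[1, −2], [1, −1]] = [[29, −56], [28, −55]].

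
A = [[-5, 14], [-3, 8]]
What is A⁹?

[[-3065, 7154], [-1533, 3578]]

tr A = 3 and det A = 2, so the characteristic polynomial is λ² − (3)λ + (2) with roots 1 and 2.
Eigenvectors give P = [[7, 2], [3, 1]] with P⁻¹ = [[1, -2], [-3, 7]], and A = P·diag(1, 2)·P⁻¹.
Then A⁹ = P·diag(1, 512)·P⁻¹ = [[7, 1024], [3, 512]] · [[1, -2], [-3, 7]] = [[-3065, 7154], [-1533, 3578]].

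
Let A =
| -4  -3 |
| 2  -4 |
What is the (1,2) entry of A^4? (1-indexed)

A^2 = [[10, 24], [-16, 10]]
A^3 = [[8, -126], [84, 8]]
A^4 = [[-284, 480], [-320, -284]]

480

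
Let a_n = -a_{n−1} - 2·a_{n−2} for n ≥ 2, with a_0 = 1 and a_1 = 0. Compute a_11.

With companion matrix C = [[-1, -2], [1, 0]], [a_n, a_{n−1}]ᵀ = C·[a_{n−1}, a_{n−2}]ᵀ, so [a_11, a_10]ᵀ = C¹⁰·[a_1, a_0]ᵀ.
C¹⁰ = [[23, -22], [11, 34]], giving [a_11, a_10]ᵀ = [[-22], [34]].

-22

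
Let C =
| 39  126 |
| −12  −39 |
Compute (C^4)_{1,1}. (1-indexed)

81

tr C = 0 and det C = −9, so the characteristic polynomial is λ² − (0)λ + (−9) with roots 3 and −3.
Eigenvectors give P = [[−7, −3], [2, 1]] with P⁻¹ = [[−1, −3], [2, 7]], and C = P·diag(3, −3)·P⁻¹.
Then C^4 = P·diag(81, 81)·P⁻¹ = [[−567, −243], [162, 81]] · [[−1, −3], [2, 7]] = [[81, 0], [0, 81]].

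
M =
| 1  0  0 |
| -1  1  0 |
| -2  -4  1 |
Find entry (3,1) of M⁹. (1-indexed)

M = I + N where N = [[0, 0, 0], [-1, 0, 0], [-2, -4, 0]] is strictly lower-triangular, so N³ = 0.
(I + N)⁹ = I + 9·N + 36·N² = [[1, 0, 0], [-9, 1, 0], [126, -36, 1]].

126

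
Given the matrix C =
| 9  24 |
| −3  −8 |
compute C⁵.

[[9, 24], [−3, −8]]

C² = C (a projection; rank 1, trace 1), so C⁵ = C.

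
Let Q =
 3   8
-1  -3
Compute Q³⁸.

Q² = I (check: tr Q = 0 and det Q = -1), so Q³⁸ = I since 38 is even.

[[1, 0], [0, 1]]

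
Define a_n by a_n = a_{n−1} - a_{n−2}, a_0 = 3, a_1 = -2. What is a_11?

5

With companion matrix A = [[1, -1], [1, 0]], [a_n, a_{n−1}]ᵀ = A·[a_{n−1}, a_{n−2}]ᵀ, so [a_11, a_10]ᵀ = A¹⁰·[a_1, a_0]ᵀ.
A¹⁰ = [[-1, 1], [-1, 0]], giving [a_11, a_10]ᵀ = [[5], [2]].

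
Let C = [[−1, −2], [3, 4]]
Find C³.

tr C = 3 and det C = 2, so the characteristic polynomial is λ² − (3)λ + (2) with roots 2 and 1.
Eigenvectors give P = [[−2, −1], [3, 1]] with P⁻¹ = [[1, 1], [−3, −2]], and C = P·diag(2, 1)·P⁻¹.
Then C³ = P·diag(8, 1)·P⁻¹ = [[−16, −1], [24, 1]] · [[1, 1], [−3, −2]] = [[−13, −14], [21, 22]].

[[−13, −14], [21, 22]]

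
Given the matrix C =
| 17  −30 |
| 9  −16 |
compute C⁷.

tr C = 1 and det C = −2, so the characteristic polynomial is λ² − (1)λ + (−2) with roots −1 and 2.
Eigenvectors give P = [[5, 2], [3, 1]] with P⁻¹ = [[−1, 2], [3, −5]], and C = P·diag(−1, 2)·P⁻¹.
Then C⁷ = P·diag(−1, 128)·P⁻¹ = [[−5, 256], [−3, 128]] · [[−1, 2], [3, −5]] = [[773, −1290], [387, −646]].

[[773, −1290], [387, −646]]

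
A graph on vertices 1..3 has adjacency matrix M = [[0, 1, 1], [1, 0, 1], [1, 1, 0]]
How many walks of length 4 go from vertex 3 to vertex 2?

The number of length-4 walks from vertex 3 to vertex 2 is entry (3,2) of M^4, where M is the adjacency matrix.
M^2 = [[2, 1, 1], [1, 2, 1], [1, 1, 2]]
M^3 = [[2, 3, 3], [3, 2, 3], [3, 3, 2]]
M^4 = [[6, 5, 5], [5, 6, 5], [5, 5, 6]]

5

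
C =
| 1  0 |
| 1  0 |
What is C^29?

C² = C (a projection; rank 1, trace 1), so C^29 = C.

[[1, 0], [1, 0]]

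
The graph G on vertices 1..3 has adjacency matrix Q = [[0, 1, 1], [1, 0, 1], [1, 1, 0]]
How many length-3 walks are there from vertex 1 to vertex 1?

The number of length-3 walks from vertex 1 to vertex 1 is entry (1,1) of Q³, where Q is the adjacency matrix.
Q² = [[2, 1, 1], [1, 2, 1], [1, 1, 2]]
Q³ = [[2, 3, 3], [3, 2, 3], [3, 3, 2]]

2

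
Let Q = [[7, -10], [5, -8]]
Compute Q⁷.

tr Q = -1 and det Q = -6, so the characteristic polynomial is λ² − (-1)λ + (-6) with roots -3 and 2.
Eigenvectors give P = [[-1, 2], [-1, 1]] with P⁻¹ = [[1, -2], [1, -1]], and Q = P·diag(-3, 2)·P⁻¹.
Then Q⁷ = P·diag(-2187, 128)·P⁻¹ = [[2187, 256], [2187, 128]] · [[1, -2], [1, -1]] = [[2443, -4630], [2315, -4502]].

[[2443, -4630], [2315, -4502]]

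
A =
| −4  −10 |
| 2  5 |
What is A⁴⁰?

A² = A (a projection; rank 1, trace 1), so A⁴⁰ = A.

[[−4, −10], [2, 5]]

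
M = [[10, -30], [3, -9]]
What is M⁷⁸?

[[10, -30], [3, -9]]

M² = M (a projection; rank 1, trace 1), so M⁷⁸ = M.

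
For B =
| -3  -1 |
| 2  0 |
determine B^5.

[[-63, -31], [62, 30]]

tr B = -3 and det B = 2, so the characteristic polynomial is λ² − (-3)λ + (2) with roots -2 and -1.
Eigenvectors give P = [[-1, 1], [1, -2]] with P⁻¹ = [[-2, -1], [-1, -1]], and B = P·diag(-2, -1)·P⁻¹.
Then B^5 = P·diag(-32, -1)·P⁻¹ = [[32, -1], [-32, 2]] · [[-2, -1], [-1, -1]] = [[-63, -31], [62, 30]].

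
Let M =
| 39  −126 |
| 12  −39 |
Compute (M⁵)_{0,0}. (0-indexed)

3159

tr M = 0 and det M = −9, so the characteristic polynomial is λ² − (0)λ + (−9) with roots −3 and 3.
Eigenvectors give P = [[−3, 7], [−1, 2]] with P⁻¹ = [[2, −7], [1, −3]], and M = P·diag(−3, 3)·P⁻¹.
Then M⁵ = P·diag(−243, 243)·P⁻¹ = [[729, 1701], [243, 486]] · [[2, −7], [1, −3]] = [[3159, −10206], [972, −3159]].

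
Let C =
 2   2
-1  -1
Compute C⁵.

C² = C (a projection; rank 1, trace 1), so C⁵ = C.

[[2, 2], [-1, -1]]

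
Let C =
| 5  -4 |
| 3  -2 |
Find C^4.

tr C = 3 and det C = 2, so the characteristic polynomial is λ² − (3)λ + (2) with roots 1 and 2.
Eigenvectors give P = [[1, 4], [1, 3]] with P⁻¹ = [[-3, 4], [1, -1]], and C = P·diag(1, 2)·P⁻¹.
Then C^4 = P·diag(1, 16)·P⁻¹ = [[1, 64], [1, 48]] · [[-3, 4], [1, -1]] = [[61, -60], [45, -44]].

[[61, -60], [45, -44]]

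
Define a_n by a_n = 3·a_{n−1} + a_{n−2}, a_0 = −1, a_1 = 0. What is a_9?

−3927

With companion matrix M = [[3, 1], [1, 0]], [a_n, a_{n−1}]ᵀ = M·[a_{n−1}, a_{n−2}]ᵀ, so [a_9, a_8]ᵀ = M⁸·[a_1, a_0]ᵀ.
M⁸ = [[12970, 3927], [3927, 1189]], giving [a_9, a_8]ᵀ = [[−3927], [−1189]].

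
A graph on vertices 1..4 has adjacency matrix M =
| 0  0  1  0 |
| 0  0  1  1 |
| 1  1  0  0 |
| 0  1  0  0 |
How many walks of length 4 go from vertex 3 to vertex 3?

The number of length-4 walks from vertex 3 to vertex 3 is entry (3,3) of M⁴, where M is the adjacency matrix.
M² = [[1, 1, 0, 0], [1, 2, 0, 0], [0, 0, 2, 1], [0, 0, 1, 1]]
M³ = [[0, 0, 2, 1], [0, 0, 3, 2], [2, 3, 0, 0], [1, 2, 0, 0]]
M⁴ = [[2, 3, 0, 0], [3, 5, 0, 0], [0, 0, 5, 3], [0, 0, 3, 2]]

5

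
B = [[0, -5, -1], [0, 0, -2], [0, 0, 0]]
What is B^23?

[[0, 0, 0], [0, 0, 0], [0, 0, 0]]

B is strictly triangular, hence nilpotent: B^3 = 0, so B^23 = 0.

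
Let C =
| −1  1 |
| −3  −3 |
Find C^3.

C^2 = [[−2, −4], [12, 6]]
C^3 = [[14, 10], [−30, −6]]

[[14, 10], [−30, −6]]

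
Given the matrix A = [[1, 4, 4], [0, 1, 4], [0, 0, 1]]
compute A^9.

A = I + N where N = [[0, 4, 4], [0, 0, 4], [0, 0, 0]] is strictly upper-triangular, so N^3 = 0.
(I + N)^9 = I + 9·N + 36·N^2 = [[1, 36, 612], [0, 1, 36], [0, 0, 1]].

[[1, 36, 612], [0, 1, 36], [0, 0, 1]]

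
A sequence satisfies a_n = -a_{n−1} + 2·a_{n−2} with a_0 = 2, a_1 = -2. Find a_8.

342

With companion matrix B = [[-1, 2], [1, 0]], [a_n, a_{n−1}]ᵀ = B·[a_{n−1}, a_{n−2}]ᵀ, so [a_8, a_7]ᵀ = B⁷·[a_1, a_0]ᵀ.
B⁷ = [[-85, 86], [43, -42]], giving [a_8, a_7]ᵀ = [[342], [-170]].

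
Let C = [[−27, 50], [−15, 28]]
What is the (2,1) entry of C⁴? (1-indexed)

tr C = 1 and det C = −6, so the characteristic polynomial is λ² − (1)λ + (−6) with roots −2 and 3.
Eigenvectors give P = [[2, −5], [1, −3]] with P⁻¹ = [[3, −5], [1, −2]], and C = P·diag(−2, 3)·P⁻¹.
Then C⁴ = P·diag(16, 81)·P⁻¹ = [[32, −405], [16, −243]] · [[3, −5], [1, −2]] = [[−309, 650], [−195, 406]].

−195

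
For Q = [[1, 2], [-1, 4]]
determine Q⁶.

tr Q = 5 and det Q = 6, so the characteristic polynomial is λ² − (5)λ + (6) with roots 2 and 3.
Eigenvectors give P = [[-2, -1], [-1, -1]] with P⁻¹ = [[-1, 1], [1, -2]], and Q = P·diag(2, 3)·P⁻¹.
Then Q⁶ = P·diag(64, 729)·P⁻¹ = [[-128, -729], [-64, -729]] · [[-1, 1], [1, -2]] = [[-601, 1330], [-665, 1394]].

[[-601, 1330], [-665, 1394]]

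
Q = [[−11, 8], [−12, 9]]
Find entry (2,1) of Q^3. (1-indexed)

−84

tr Q = −2 and det Q = −3, so the characteristic polynomial is λ² − (−2)λ + (−3) with roots 1 and −3.
Eigenvectors give P = [[2, −1], [3, −1]] with P⁻¹ = [[−1, 1], [−3, 2]], and Q = P·diag(1, −3)·P⁻¹.
Then Q^3 = P·diag(1, −27)·P⁻¹ = [[2, 27], [3, 27]] · [[−1, 1], [−3, 2]] = [[−83, 56], [−84, 57]].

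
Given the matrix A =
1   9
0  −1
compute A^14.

A² = I (check: tr A = 0 and det A = −1), so A^14 = I since 14 is even.

[[1, 0], [0, 1]]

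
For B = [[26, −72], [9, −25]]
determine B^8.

[[2296, −6120], [765, −2039]]

tr B = 1 and det B = −2, so the characteristic polynomial is λ² − (1)λ + (−2) with roots −1 and 2.
Eigenvectors give P = [[−8, 3], [−3, 1]] with P⁻¹ = [[1, −3], [3, −8]], and B = P·diag(−1, 2)·P⁻¹.
Then B^8 = P·diag(1, 256)·P⁻¹ = [[−8, 768], [−3, 256]] · [[1, −3], [3, −8]] = [[2296, −6120], [765, −2039]].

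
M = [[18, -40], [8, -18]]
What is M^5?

tr M = 0 and det M = -4, so the characteristic polynomial is λ² − (0)λ + (-4) with roots 2 and -2.
Eigenvectors give P = [[5, 2], [2, 1]] with P⁻¹ = [[1, -2], [-2, 5]], and M = P·diag(2, -2)·P⁻¹.
Then M^5 = P·diag(32, -32)·P⁻¹ = [[160, -64], [64, -32]] · [[1, -2], [-2, 5]] = [[288, -640], [128, -288]].

[[288, -640], [128, -288]]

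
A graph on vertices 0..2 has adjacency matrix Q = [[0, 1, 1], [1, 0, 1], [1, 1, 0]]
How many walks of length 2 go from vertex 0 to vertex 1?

The number of length-2 walks from vertex 0 to vertex 1 is entry (0,1) of Q^2, where Q is the adjacency matrix.
Q^2 = [[2, 1, 1], [1, 2, 1], [1, 1, 2]]

1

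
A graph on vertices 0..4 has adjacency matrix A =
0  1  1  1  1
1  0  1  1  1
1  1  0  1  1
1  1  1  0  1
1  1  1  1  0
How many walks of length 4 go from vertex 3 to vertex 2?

The number of length-4 walks from vertex 3 to vertex 2 is entry (3,2) of A^4, where A is the adjacency matrix.
A^2 = [[4, 3, 3, 3, 3], [3, 4, 3, 3, 3], [3, 3, 4, 3, 3], [3, 3, 3, 4, 3], [3, 3, 3, 3, 4]]
A^3 = [[12, 13, 13, 13, 13], [13, 12, 13, 13, 13], [13, 13, 12, 13, 13], [13, 13, 13, 12, 13], [13, 13, 13, 13, 12]]
A^4 = [[52, 51, 51, 51, 51], [51, 52, 51, 51, 51], [51, 51, 52, 51, 51], [51, 51, 51, 52, 51], [51, 51, 51, 51, 52]]

51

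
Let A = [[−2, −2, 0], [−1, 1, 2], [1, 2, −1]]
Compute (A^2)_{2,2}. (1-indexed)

7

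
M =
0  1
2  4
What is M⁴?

[[36, 80], [160, 356]]

M² = [[2, 4], [8, 18]]
M³ = [[8, 18], [36, 80]]
M⁴ = [[36, 80], [160, 356]]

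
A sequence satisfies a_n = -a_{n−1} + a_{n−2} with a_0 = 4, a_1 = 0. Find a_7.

With companion matrix C = [[-1, 1], [1, 0]], [a_n, a_{n−1}]ᵀ = C·[a_{n−1}, a_{n−2}]ᵀ, so [a_7, a_6]ᵀ = C⁶·[a_1, a_0]ᵀ.
C⁶ = [[13, -8], [-8, 5]], giving [a_7, a_6]ᵀ = [[-32], [20]].

-32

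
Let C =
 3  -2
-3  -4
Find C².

[[15, 2], [3, 22]]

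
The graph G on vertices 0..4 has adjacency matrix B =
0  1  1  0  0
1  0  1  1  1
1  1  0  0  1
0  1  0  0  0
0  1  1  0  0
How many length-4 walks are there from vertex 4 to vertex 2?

10

The number of length-4 walks from vertex 4 to vertex 2 is entry (4,2) of B⁴, where B is the adjacency matrix.
B² = [[2, 1, 1, 1, 2], [1, 4, 2, 0, 1], [1, 2, 3, 1, 1], [1, 0, 1, 1, 1], [2, 1, 1, 1, 2]]
B³ = [[2, 6, 5, 1, 2], [6, 4, 6, 4, 6], [5, 6, 4, 2, 5], [1, 4, 2, 0, 1], [2, 6, 5, 1, 2]]
B⁴ = [[11, 10, 10, 6, 11], [10, 22, 16, 4, 10], [10, 16, 16, 6, 10], [6, 4, 6, 4, 6], [11, 10, 10, 6, 11]]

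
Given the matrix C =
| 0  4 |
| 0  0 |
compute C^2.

C is strictly triangular, hence nilpotent: C^2 = 0, so C^2 = 0.

[[0, 0], [0, 0]]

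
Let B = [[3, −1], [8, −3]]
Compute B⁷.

B² = I (check: tr B = 0 and det B = −1), so B⁷ = B since 7 is odd.

[[3, −1], [8, −3]]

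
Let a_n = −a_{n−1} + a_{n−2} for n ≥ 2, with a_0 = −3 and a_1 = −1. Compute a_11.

With companion matrix Q = [[−1, 1], [1, 0]], [a_n, a_{n−1}]ᵀ = Q·[a_{n−1}, a_{n−2}]ᵀ, so [a_11, a_10]ᵀ = Q¹⁰·[a_1, a_0]ᵀ.
Q¹⁰ = [[89, −55], [−55, 34]], giving [a_11, a_10]ᵀ = [[76], [−47]].

76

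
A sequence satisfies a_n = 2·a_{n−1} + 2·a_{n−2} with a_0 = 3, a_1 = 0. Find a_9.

With companion matrix B = [[2, 2], [1, 0]], [a_n, a_{n−1}]ᵀ = B·[a_{n−1}, a_{n−2}]ᵀ, so [a_9, a_8]ᵀ = B⁸·[a_1, a_0]ᵀ.
B⁸ = [[2448, 1792], [896, 656]], giving [a_9, a_8]ᵀ = [[5376], [1968]].

5376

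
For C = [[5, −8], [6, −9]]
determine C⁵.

tr C = −4 and det C = 3, so the characteristic polynomial is λ² − (−4)λ + (3) with roots −1 and −3.
Eigenvectors give P = [[4, −1], [3, −1]] with P⁻¹ = [[1, −1], [3, −4]], and C = P·diag(−1, −3)·P⁻¹.
Then C⁵ = P·diag(−1, −243)·P⁻¹ = [[−4, 243], [−3, 243]] · [[1, −1], [3, −4]] = [[725, −968], [726, −969]].

[[725, −968], [726, −969]]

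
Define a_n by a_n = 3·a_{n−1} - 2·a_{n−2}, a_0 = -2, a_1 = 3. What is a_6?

313

With companion matrix T = [[3, -2], [1, 0]], [a_n, a_{n−1}]ᵀ = T·[a_{n−1}, a_{n−2}]ᵀ, so [a_6, a_5]ᵀ = T^5·[a_1, a_0]ᵀ.
T^5 = [[63, -62], [31, -30]], giving [a_6, a_5]ᵀ = [[313], [153]].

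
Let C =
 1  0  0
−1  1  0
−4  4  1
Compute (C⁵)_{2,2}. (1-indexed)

1

C = I + N where N = [[0, 0, 0], [−1, 0, 0], [−4, 4, 0]] is strictly lower-triangular, so N³ = 0.
(I + N)⁵ = I + 5·N + 10·N² = [[1, 0, 0], [−5, 1, 0], [−60, 20, 1]].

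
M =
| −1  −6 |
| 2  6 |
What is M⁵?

tr M = 5 and det M = 6, so the characteristic polynomial is λ² − (5)λ + (6) with roots 2 and 3.
Eigenvectors give P = [[−2, −3], [1, 2]] with P⁻¹ = [[−2, −3], [1, 2]], and M = P·diag(2, 3)·P⁻¹.
Then M⁵ = P·diag(32, 243)·P⁻¹ = [[−64, −729], [32, 486]] · [[−2, −3], [1, 2]] = [[−601, −1266], [422, 876]].

[[−601, −1266], [422, 876]]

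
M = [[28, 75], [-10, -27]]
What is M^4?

[[406, 975], [-130, -309]]

tr M = 1 and det M = -6, so the characteristic polynomial is λ² − (1)λ + (-6) with roots 3 and -2.
Eigenvectors give P = [[-3, -5], [1, 2]] with P⁻¹ = [[-2, -5], [1, 3]], and M = P·diag(3, -2)·P⁻¹.
Then M^4 = P·diag(81, 16)·P⁻¹ = [[-243, -80], [81, 32]] · [[-2, -5], [1, 3]] = [[406, 975], [-130, -309]].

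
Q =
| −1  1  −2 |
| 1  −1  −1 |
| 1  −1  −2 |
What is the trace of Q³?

Q² = [[0, 0, 5], [−3, 3, 1], [−4, 4, 3]]
Q³ = [[5, −5, −10], [7, −7, 1], [11, −11, −2]]

−4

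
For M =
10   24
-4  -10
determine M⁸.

[[256, 0], [0, 256]]

tr M = 0 and det M = -4, so the characteristic polynomial is λ² − (0)λ + (-4) with roots -2 and 2.
Eigenvectors give P = [[-2, 3], [1, -1]] with P⁻¹ = [[1, 3], [1, 2]], and M = P·diag(-2, 2)·P⁻¹.
Then M⁸ = P·diag(256, 256)·P⁻¹ = [[-512, 768], [256, -256]] · [[1, 3], [1, 2]] = [[256, 0], [0, 256]].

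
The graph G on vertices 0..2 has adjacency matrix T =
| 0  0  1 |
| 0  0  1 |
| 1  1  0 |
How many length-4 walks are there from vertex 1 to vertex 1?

2

The number of length-4 walks from vertex 1 to vertex 1 is entry (1,1) of T⁴, where T is the adjacency matrix.
T² = [[1, 1, 0], [1, 1, 0], [0, 0, 2]]
T³ = [[0, 0, 2], [0, 0, 2], [2, 2, 0]]
T⁴ = [[2, 2, 0], [2, 2, 0], [0, 0, 4]]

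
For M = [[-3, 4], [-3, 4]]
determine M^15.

[[-3, 4], [-3, 4]]

M² = M (a projection; rank 1, trace 1), so M^15 = M.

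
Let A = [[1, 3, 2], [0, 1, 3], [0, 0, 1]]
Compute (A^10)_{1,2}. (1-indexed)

A = I + N where N = [[0, 3, 2], [0, 0, 3], [0, 0, 0]] is strictly upper-triangular, so N^3 = 0.
(I + N)^10 = I + 10·N + 45·N^2 = [[1, 30, 425], [0, 1, 30], [0, 0, 1]].

30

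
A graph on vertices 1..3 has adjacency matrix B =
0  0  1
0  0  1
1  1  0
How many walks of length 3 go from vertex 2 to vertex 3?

The number of length-3 walks from vertex 2 to vertex 3 is entry (2,3) of B³, where B is the adjacency matrix.
B² = [[1, 1, 0], [1, 1, 0], [0, 0, 2]]
B³ = [[0, 0, 2], [0, 0, 2], [2, 2, 0]]

2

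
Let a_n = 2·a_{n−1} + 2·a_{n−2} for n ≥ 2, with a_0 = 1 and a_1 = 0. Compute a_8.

With companion matrix B = [[2, 2], [1, 0]], [a_n, a_{n−1}]ᵀ = B·[a_{n−1}, a_{n−2}]ᵀ, so [a_8, a_7]ᵀ = B^7·[a_1, a_0]ᵀ.
B^7 = [[896, 656], [328, 240]], giving [a_8, a_7]ᵀ = [[656], [240]].

656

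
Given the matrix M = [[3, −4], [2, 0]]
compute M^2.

[[1, −12], [6, −8]]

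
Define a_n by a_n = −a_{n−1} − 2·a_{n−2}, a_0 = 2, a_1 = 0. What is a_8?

With companion matrix M = [[−1, −2], [1, 0]], [a_n, a_{n−1}]ᵀ = M·[a_{n−1}, a_{n−2}]ᵀ, so [a_8, a_7]ᵀ = M^7·[a_1, a_0]ᵀ.
M^7 = [[3, −14], [7, 10]], giving [a_8, a_7]ᵀ = [[−28], [20]].

−28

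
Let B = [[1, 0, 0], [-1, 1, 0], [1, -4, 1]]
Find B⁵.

[[1, 0, 0], [-5, 1, 0], [45, -20, 1]]

B = I + N where N = [[0, 0, 0], [-1, 0, 0], [1, -4, 0]] is strictly lower-triangular, so N³ = 0.
(I + N)⁵ = I + 5·N + 10·N² = [[1, 0, 0], [-5, 1, 0], [45, -20, 1]].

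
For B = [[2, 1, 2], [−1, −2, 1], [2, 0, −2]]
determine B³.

[[16, 7, 12], [−11, −4, 19], [14, −4, −14]]

B² = [[7, 0, 1], [2, 3, −6], [0, 2, 8]]
B³ = [[16, 7, 12], [−11, −4, 19], [14, −4, −14]]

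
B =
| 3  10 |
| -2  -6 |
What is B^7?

tr B = -3 and det B = 2, so the characteristic polynomial is λ² − (-3)λ + (2) with roots -1 and -2.
Eigenvectors give P = [[5, -2], [-2, 1]] with P⁻¹ = [[1, 2], [2, 5]], and B = P·diag(-1, -2)·P⁻¹.
Then B^7 = P·diag(-1, -128)·P⁻¹ = [[-5, 256], [2, -128]] · [[1, 2], [2, 5]] = [[507, 1270], [-254, -636]].

[[507, 1270], [-254, -636]]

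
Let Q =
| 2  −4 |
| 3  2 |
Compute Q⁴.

Q² = [[−8, −16], [12, −8]]
Q³ = [[−64, 0], [0, −64]]
Q⁴ = [[−128, 256], [−192, −128]]

[[−128, 256], [−192, −128]]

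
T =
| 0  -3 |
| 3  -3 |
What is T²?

[[-9, 9], [-9, 0]]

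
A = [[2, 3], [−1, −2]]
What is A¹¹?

A² = I (check: tr A = 0 and det A = −1), so A¹¹ = A since 11 is odd.

[[2, 3], [−1, −2]]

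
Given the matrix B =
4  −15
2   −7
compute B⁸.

[[−1274, 3825], [−510, 1531]]

tr B = −3 and det B = 2, so the characteristic polynomial is λ² − (−3)λ + (2) with roots −1 and −2.
Eigenvectors give P = [[3, −5], [1, −2]] with P⁻¹ = [[2, −5], [1, −3]], and B = P·diag(−1, −2)·P⁻¹.
Then B⁸ = P·diag(1, 256)·P⁻¹ = [[3, −1280], [1, −512]] · [[2, −5], [1, −3]] = [[−1274, 3825], [−510, 1531]].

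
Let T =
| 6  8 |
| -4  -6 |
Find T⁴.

[[16, 0], [0, 16]]

tr T = 0 and det T = -4, so the characteristic polynomial is λ² − (0)λ + (-4) with roots -2 and 2.
Eigenvectors give P = [[1, -2], [-1, 1]] with P⁻¹ = [[-1, -2], [-1, -1]], and T = P·diag(-2, 2)·P⁻¹.
Then T⁴ = P·diag(16, 16)·P⁻¹ = [[16, -32], [-16, 16]] · [[-1, -2], [-1, -1]] = [[16, 0], [0, 16]].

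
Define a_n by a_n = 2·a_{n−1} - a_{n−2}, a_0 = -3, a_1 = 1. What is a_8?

With companion matrix M = [[2, -1], [1, 0]], [a_n, a_{n−1}]ᵀ = M·[a_{n−1}, a_{n−2}]ᵀ, so [a_8, a_7]ᵀ = M⁷·[a_1, a_0]ᵀ.
M⁷ = [[8, -7], [7, -6]], giving [a_8, a_7]ᵀ = [[29], [25]].

29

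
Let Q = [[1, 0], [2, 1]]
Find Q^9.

Q = I + N where N = [[0, 0], [2, 0]] is strictly lower-triangular, so N^2 = 0.
(I + N)^9 = I + 9·N = [[1, 0], [18, 1]].

[[1, 0], [18, 1]]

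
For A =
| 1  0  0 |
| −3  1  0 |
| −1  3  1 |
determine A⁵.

A = I + N where N = [[0, 0, 0], [−3, 0, 0], [−1, 3, 0]] is strictly lower-triangular, so N³ = 0.
(I + N)⁵ = I + 5·N + 10·N² = [[1, 0, 0], [−15, 1, 0], [−95, 15, 1]].

[[1, 0, 0], [−15, 1, 0], [−95, 15, 1]]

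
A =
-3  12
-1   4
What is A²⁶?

A² = A (a projection; rank 1, trace 1), so A²⁶ = A.

[[-3, 12], [-1, 4]]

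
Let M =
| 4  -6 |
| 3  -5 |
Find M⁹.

tr M = -1 and det M = -2, so the characteristic polynomial is λ² − (-1)λ + (-2) with roots 1 and -2.
Eigenvectors give P = [[2, 1], [1, 1]] with P⁻¹ = [[1, -1], [-1, 2]], and M = P·diag(1, -2)·P⁻¹.
Then M⁹ = P·diag(1, -512)·P⁻¹ = [[2, -512], [1, -512]] · [[1, -1], [-1, 2]] = [[514, -1026], [513, -1025]].

[[514, -1026], [513, -1025]]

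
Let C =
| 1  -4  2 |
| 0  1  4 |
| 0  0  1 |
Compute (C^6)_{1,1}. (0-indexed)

C = I + N where N = [[0, -4, 2], [0, 0, 4], [0, 0, 0]] is strictly upper-triangular, so N^3 = 0.
(I + N)^6 = I + 6·N + 15·N^2 = [[1, -24, -228], [0, 1, 24], [0, 0, 1]].

1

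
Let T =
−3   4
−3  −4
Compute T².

[[−3, −28], [21, 4]]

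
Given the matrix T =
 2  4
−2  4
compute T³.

T² = [[−4, 24], [−12, 8]]
T³ = [[−56, 80], [−40, −16]]

[[−56, 80], [−40, −16]]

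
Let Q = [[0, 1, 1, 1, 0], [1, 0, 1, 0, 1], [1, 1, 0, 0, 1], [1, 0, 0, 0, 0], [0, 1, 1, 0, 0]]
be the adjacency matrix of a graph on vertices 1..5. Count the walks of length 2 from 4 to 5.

0

The number of length-2 walks from vertex 4 to vertex 5 is entry (4,5) of Q², where Q is the adjacency matrix.
Q² = [[3, 1, 1, 0, 2], [1, 3, 2, 1, 1], [1, 2, 3, 1, 1], [0, 1, 1, 1, 0], [2, 1, 1, 0, 2]]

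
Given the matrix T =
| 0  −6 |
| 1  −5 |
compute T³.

[[30, −114], [19, −65]]

tr T = −5 and det T = 6, so the characteristic polynomial is λ² − (−5)λ + (6) with roots −2 and −3.
Eigenvectors give P = [[−3, −2], [−1, −1]] with P⁻¹ = [[−1, 2], [1, −3]], and T = P·diag(−2, −3)·P⁻¹.
Then T³ = P·diag(−8, −27)·P⁻¹ = [[24, 54], [8, 27]] · [[−1, 2], [1, −3]] = [[30, −114], [19, −65]].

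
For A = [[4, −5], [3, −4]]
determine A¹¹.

A² = I (check: tr A = 0 and det A = −1), so A¹¹ = A since 11 is odd.

[[4, −5], [3, −4]]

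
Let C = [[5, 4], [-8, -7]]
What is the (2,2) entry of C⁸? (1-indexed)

tr C = -2 and det C = -3, so the characteristic polynomial is λ² − (-2)λ + (-3) with roots 1 and -3.
Eigenvectors give P = [[-1, -1], [1, 2]] with P⁻¹ = [[-2, -1], [1, 1]], and C = P·diag(1, -3)·P⁻¹.
Then C⁸ = P·diag(1, 6561)·P⁻¹ = [[-1, -6561], [1, 13122]] · [[-2, -1], [1, 1]] = [[-6559, -6560], [13120, 13121]].

13121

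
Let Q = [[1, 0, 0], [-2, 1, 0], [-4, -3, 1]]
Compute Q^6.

[[1, 0, 0], [-12, 1, 0], [66, -18, 1]]

Q = I + N where N = [[0, 0, 0], [-2, 0, 0], [-4, -3, 0]] is strictly lower-triangular, so N^3 = 0.
(I + N)^6 = I + 6·N + 15·N^2 = [[1, 0, 0], [-12, 1, 0], [66, -18, 1]].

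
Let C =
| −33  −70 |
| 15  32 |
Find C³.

tr C = −1 and det C = −6, so the characteristic polynomial is λ² − (−1)λ + (−6) with roots −3 and 2.
Eigenvectors give P = [[−7, −2], [3, 1]] with P⁻¹ = [[−1, −2], [3, 7]], and C = P·diag(−3, 2)·P⁻¹.
Then C³ = P·diag(−27, 8)·P⁻¹ = [[189, −16], [−81, 8]] · [[−1, −2], [3, 7]] = [[−237, −490], [105, 218]].

[[−237, −490], [105, 218]]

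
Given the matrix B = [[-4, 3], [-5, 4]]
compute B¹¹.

B² = I (check: tr B = 0 and det B = -1), so B¹¹ = B since 11 is odd.

[[-4, 3], [-5, 4]]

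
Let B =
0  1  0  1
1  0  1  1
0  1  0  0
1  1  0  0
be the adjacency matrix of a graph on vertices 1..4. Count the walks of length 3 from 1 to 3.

The number of length-3 walks from vertex 1 to vertex 3 is entry (1,3) of B³, where B is the adjacency matrix.
B² = [[2, 1, 1, 1], [1, 3, 0, 1], [1, 0, 1, 1], [1, 1, 1, 2]]
B³ = [[2, 4, 1, 3], [4, 2, 3, 4], [1, 3, 0, 1], [3, 4, 1, 2]]

1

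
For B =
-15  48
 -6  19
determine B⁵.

tr B = 4 and det B = 3, so the characteristic polynomial is λ² − (4)λ + (3) with roots 3 and 1.
Eigenvectors give P = [[-8, 3], [-3, 1]] with P⁻¹ = [[1, -3], [3, -8]], and B = P·diag(3, 1)·P⁻¹.
Then B⁵ = P·diag(243, 1)·P⁻¹ = [[-1944, 3], [-729, 1]] · [[1, -3], [3, -8]] = [[-1935, 5808], [-726, 2179]].

[[-1935, 5808], [-726, 2179]]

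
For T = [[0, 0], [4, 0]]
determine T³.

T² = [[0, 0], [0, 0]]
T³ = [[0, 0], [0, 0]]

[[0, 0], [0, 0]]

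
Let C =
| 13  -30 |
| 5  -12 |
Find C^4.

tr C = 1 and det C = -6, so the characteristic polynomial is λ² − (1)λ + (-6) with roots -2 and 3.
Eigenvectors give P = [[-2, -3], [-1, -1]] with P⁻¹ = [[1, -3], [-1, 2]], and C = P·diag(-2, 3)·P⁻¹.
Then C^4 = P·diag(16, 81)·P⁻¹ = [[-32, -243], [-16, -81]] · [[1, -3], [-1, 2]] = [[211, -390], [65, -114]].

[[211, -390], [65, -114]]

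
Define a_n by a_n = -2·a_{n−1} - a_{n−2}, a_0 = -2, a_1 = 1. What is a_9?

-7

With companion matrix B = [[-2, -1], [1, 0]], [a_n, a_{n−1}]ᵀ = B·[a_{n−1}, a_{n−2}]ᵀ, so [a_9, a_8]ᵀ = B⁸·[a_1, a_0]ᵀ.
B⁸ = [[9, 8], [-8, -7]], giving [a_9, a_8]ᵀ = [[-7], [6]].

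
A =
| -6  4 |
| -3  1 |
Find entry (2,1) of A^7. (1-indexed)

tr A = -5 and det A = 6, so the characteristic polynomial is λ² − (-5)λ + (6) with roots -3 and -2.
Eigenvectors give P = [[4, -1], [3, -1]] with P⁻¹ = [[1, -1], [3, -4]], and A = P·diag(-3, -2)·P⁻¹.
Then A^7 = P·diag(-2187, -128)·P⁻¹ = [[-8748, 128], [-6561, 128]] · [[1, -1], [3, -4]] = [[-8364, 8236], [-6177, 6049]].

-6177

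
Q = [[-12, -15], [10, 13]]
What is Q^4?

[[-114, -195], [130, 211]]

tr Q = 1 and det Q = -6, so the characteristic polynomial is λ² − (1)λ + (-6) with roots 3 and -2.
Eigenvectors give P = [[-1, -3], [1, 2]] with P⁻¹ = [[2, 3], [-1, -1]], and Q = P·diag(3, -2)·P⁻¹.
Then Q^4 = P·diag(81, 16)·P⁻¹ = [[-81, -48], [81, 32]] · [[2, 3], [-1, -1]] = [[-114, -195], [130, 211]].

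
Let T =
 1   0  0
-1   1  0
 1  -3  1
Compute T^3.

[[1, 0, 0], [-3, 1, 0], [12, -9, 1]]

T = I + N where N = [[0, 0, 0], [-1, 0, 0], [1, -3, 0]] is strictly lower-triangular, so N^3 = 0.
(I + N)^3 = I + 3·N + 3·N^2 = [[1, 0, 0], [-3, 1, 0], [12, -9, 1]].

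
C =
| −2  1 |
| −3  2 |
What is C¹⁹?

C² = I (check: tr C = 0 and det C = −1), so C¹⁹ = C since 19 is odd.

[[−2, 1], [−3, 2]]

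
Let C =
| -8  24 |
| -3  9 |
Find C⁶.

[[-8, 24], [-3, 9]]

C² = C (a projection; rank 1, trace 1), so C⁶ = C.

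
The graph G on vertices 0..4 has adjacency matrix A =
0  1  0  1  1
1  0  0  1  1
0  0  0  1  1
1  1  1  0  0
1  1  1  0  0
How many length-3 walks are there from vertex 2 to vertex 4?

6

The number of length-3 walks from vertex 2 to vertex 4 is entry (2,4) of A³, where A is the adjacency matrix.
A² = [[3, 2, 2, 1, 1], [2, 3, 2, 1, 1], [2, 2, 2, 0, 0], [1, 1, 0, 3, 3], [1, 1, 0, 3, 3]]
A³ = [[4, 5, 2, 7, 7], [5, 4, 2, 7, 7], [2, 2, 0, 6, 6], [7, 7, 6, 2, 2], [7, 7, 6, 2, 2]]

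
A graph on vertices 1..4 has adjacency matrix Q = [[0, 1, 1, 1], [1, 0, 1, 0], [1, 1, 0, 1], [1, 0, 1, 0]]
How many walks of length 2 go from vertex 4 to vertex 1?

The number of length-2 walks from vertex 4 to vertex 1 is entry (4,1) of Q², where Q is the adjacency matrix.
Q² = [[3, 1, 2, 1], [1, 2, 1, 2], [2, 1, 3, 1], [1, 2, 1, 2]]

1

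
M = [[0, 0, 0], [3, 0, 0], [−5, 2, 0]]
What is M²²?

[[0, 0, 0], [0, 0, 0], [0, 0, 0]]

M is strictly triangular, hence nilpotent: M³ = 0, so M²² = 0.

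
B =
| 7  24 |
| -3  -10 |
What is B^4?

tr B = -3 and det B = 2, so the characteristic polynomial is λ² − (-3)λ + (2) with roots -1 and -2.
Eigenvectors give P = [[-3, 8], [1, -3]] with P⁻¹ = [[-3, -8], [-1, -3]], and B = P·diag(-1, -2)·P⁻¹.
Then B^4 = P·diag(1, 16)·P⁻¹ = [[-3, 128], [1, -48]] · [[-3, -8], [-1, -3]] = [[-119, -360], [45, 136]].

[[-119, -360], [45, 136]]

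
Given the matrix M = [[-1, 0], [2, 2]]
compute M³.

[[-1, 0], [6, 8]]

M² = [[1, 0], [2, 4]]
M³ = [[-1, 0], [6, 8]]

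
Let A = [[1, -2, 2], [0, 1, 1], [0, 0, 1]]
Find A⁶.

[[1, -12, -18], [0, 1, 6], [0, 0, 1]]

A = I + N where N = [[0, -2, 2], [0, 0, 1], [0, 0, 0]] is strictly upper-triangular, so N³ = 0.
(I + N)⁶ = I + 6·N + 15·N² = [[1, -12, -18], [0, 1, 6], [0, 0, 1]].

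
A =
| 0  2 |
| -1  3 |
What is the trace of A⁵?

tr A = 3 and det A = 2, so the characteristic polynomial is λ² − (3)λ + (2) with roots 1 and 2.
Eigenvectors give P = [[2, 1], [1, 1]] with P⁻¹ = [[1, -1], [-1, 2]], and A = P·diag(1, 2)·P⁻¹.
Then A⁵ = P·diag(1, 32)·P⁻¹ = [[2, 32], [1, 32]] · [[1, -1], [-1, 2]] = [[-30, 62], [-31, 63]].

33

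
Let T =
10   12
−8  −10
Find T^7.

[[640, 768], [−512, −640]]

tr T = 0 and det T = −4, so the characteristic polynomial is λ² − (0)λ + (−4) with roots 2 and −2.
Eigenvectors give P = [[3, −1], [−2, 1]] with P⁻¹ = [[1, 1], [2, 3]], and T = P·diag(2, −2)·P⁻¹.
Then T^7 = P·diag(128, −128)·P⁻¹ = [[384, 128], [−256, −128]] · [[1, 1], [2, 3]] = [[640, 768], [−512, −640]].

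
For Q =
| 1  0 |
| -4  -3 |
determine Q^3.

Q^2 = [[1, 0], [8, 9]]
Q^3 = [[1, 0], [-28, -27]]

[[1, 0], [-28, -27]]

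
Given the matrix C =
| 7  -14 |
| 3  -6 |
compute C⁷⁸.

C² = C (a projection; rank 1, trace 1), so C⁷⁸ = C.

[[7, -14], [3, -6]]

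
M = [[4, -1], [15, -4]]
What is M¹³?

[[4, -1], [15, -4]]

M² = I (check: tr M = 0 and det M = -1), so M¹³ = M since 13 is odd.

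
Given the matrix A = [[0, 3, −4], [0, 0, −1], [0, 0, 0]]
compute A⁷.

A is strictly triangular, hence nilpotent: A³ = 0, so A⁷ = 0.

[[0, 0, 0], [0, 0, 0], [0, 0, 0]]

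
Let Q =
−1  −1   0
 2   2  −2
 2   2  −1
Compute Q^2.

[[−1, −1, 2], [−2, −2, −2], [0, 0, −3]]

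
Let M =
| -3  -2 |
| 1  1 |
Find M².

[[7, 4], [-2, -1]]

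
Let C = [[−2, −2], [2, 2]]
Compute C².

[[0, 0], [0, 0]]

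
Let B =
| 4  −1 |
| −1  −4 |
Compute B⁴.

B² = [[17, 0], [0, 17]]
B³ = [[68, −17], [−17, −68]]
B⁴ = [[289, 0], [0, 289]]

[[289, 0], [0, 289]]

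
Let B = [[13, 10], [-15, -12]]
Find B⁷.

[[6817, 4630], [-6945, -4758]]

tr B = 1 and det B = -6, so the characteristic polynomial is λ² − (1)λ + (-6) with roots -2 and 3.
Eigenvectors give P = [[-2, -1], [3, 1]] with P⁻¹ = [[1, 1], [-3, -2]], and B = P·diag(-2, 3)·P⁻¹.
Then B⁷ = P·diag(-128, 2187)·P⁻¹ = [[256, -2187], [-384, 2187]] · [[1, 1], [-3, -2]] = [[6817, 4630], [-6945, -4758]].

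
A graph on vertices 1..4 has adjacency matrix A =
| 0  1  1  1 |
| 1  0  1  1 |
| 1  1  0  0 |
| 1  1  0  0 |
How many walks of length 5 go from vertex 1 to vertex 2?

The number of length-5 walks from vertex 1 to vertex 2 is entry (1,2) of A⁵, where A is the adjacency matrix.
A² = [[3, 2, 1, 1], [2, 3, 1, 1], [1, 1, 2, 2], [1, 1, 2, 2]]
A³ = [[4, 5, 5, 5], [5, 4, 5, 5], [5, 5, 2, 2], [5, 5, 2, 2]]
A⁴ = [[15, 14, 9, 9], [14, 15, 9, 9], [9, 9, 10, 10], [9, 9, 10, 10]]
A⁵ = [[32, 33, 29, 29], [33, 32, 29, 29], [29, 29, 18, 18], [29, 29, 18, 18]]

33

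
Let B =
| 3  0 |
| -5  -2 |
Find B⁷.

[[2187, 0], [-2315, -128]]

tr B = 1 and det B = -6, so the characteristic polynomial is λ² − (1)λ + (-6) with roots 3 and -2.
Eigenvectors give P = [[-1, 0], [1, -1]] with P⁻¹ = [[-1, 0], [-1, -1]], and B = P·diag(3, -2)·P⁻¹.
Then B⁷ = P·diag(2187, -128)·P⁻¹ = [[-2187, 0], [2187, 128]] · [[-1, 0], [-1, -1]] = [[2187, 0], [-2315, -128]].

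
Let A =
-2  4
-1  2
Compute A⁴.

[[0, 0], [0, 0]]

A² = [[0, 0], [0, 0]]
A³ = [[0, 0], [0, 0]]
A⁴ = [[0, 0], [0, 0]]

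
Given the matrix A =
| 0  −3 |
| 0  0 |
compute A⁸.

[[0, 0], [0, 0]]

A is strictly triangular, hence nilpotent: A² = 0, so A⁸ = 0.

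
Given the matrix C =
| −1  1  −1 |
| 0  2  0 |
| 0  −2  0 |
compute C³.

[[−1, 5, −1], [0, 8, 0], [0, −8, 0]]

C² = [[1, 3, 1], [0, 4, 0], [0, −4, 0]]
C³ = [[−1, 5, −1], [0, 8, 0], [0, −8, 0]]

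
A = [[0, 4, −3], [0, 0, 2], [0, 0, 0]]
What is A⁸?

[[0, 0, 0], [0, 0, 0], [0, 0, 0]]

A is strictly triangular, hence nilpotent: A³ = 0, so A⁸ = 0.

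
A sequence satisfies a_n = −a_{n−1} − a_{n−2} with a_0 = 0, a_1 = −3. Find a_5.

3

With companion matrix Q = [[−1, −1], [1, 0]], [a_n, a_{n−1}]ᵀ = Q·[a_{n−1}, a_{n−2}]ᵀ, so [a_5, a_4]ᵀ = Q⁴·[a_1, a_0]ᵀ.
Q⁴ = [[−1, −1], [1, 0]], giving [a_5, a_4]ᵀ = [[3], [−3]].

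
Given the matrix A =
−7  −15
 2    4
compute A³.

tr A = −3 and det A = 2, so the characteristic polynomial is λ² − (−3)λ + (2) with roots −2 and −1.
Eigenvectors give P = [[−3, −5], [1, 2]] with P⁻¹ = [[−2, −5], [1, 3]], and A = P·diag(−2, −1)·P⁻¹.
Then A³ = P·diag(−8, −1)·P⁻¹ = [[24, 5], [−8, −2]] · [[−2, −5], [1, 3]] = [[−43, −105], [14, 34]].

[[−43, −105], [14, 34]]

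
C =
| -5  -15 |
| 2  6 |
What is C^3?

[[-5, -15], [2, 6]]

C² = C (a projection; rank 1, trace 1), so C^3 = C.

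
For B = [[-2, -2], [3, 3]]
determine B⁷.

B² = B (a projection; rank 1, trace 1), so B⁷ = B.

[[-2, -2], [3, 3]]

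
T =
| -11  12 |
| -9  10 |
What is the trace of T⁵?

tr T = -1 and det T = -2, so the characteristic polynomial is λ² − (-1)λ + (-2) with roots 1 and -2.
Eigenvectors give P = [[1, 4], [1, 3]] with P⁻¹ = [[-3, 4], [1, -1]], and T = P·diag(1, -2)·P⁻¹.
Then T⁵ = P·diag(1, -32)·P⁻¹ = [[1, -128], [1, -96]] · [[-3, 4], [1, -1]] = [[-131, 132], [-99, 100]].

-31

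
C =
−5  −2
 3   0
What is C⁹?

tr C = −5 and det C = 6, so the characteristic polynomial is λ² − (−5)λ + (6) with roots −2 and −3.
Eigenvectors give P = [[−2, −1], [3, 1]] with P⁻¹ = [[1, 1], [−3, −2]], and C = P·diag(−2, −3)·P⁻¹.
Then C⁹ = P·diag(−512, −19683)·P⁻¹ = [[1024, 19683], [−1536, −19683]] · [[1, 1], [−3, −2]] = [[−58025, −38342], [57513, 37830]].

[[−58025, −38342], [57513, 37830]]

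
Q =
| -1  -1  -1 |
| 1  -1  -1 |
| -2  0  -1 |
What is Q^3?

[[-6, -4, -7], [-2, 0, -1], [-8, -6, -9]]

Q^2 = [[2, 2, 3], [0, 0, 1], [4, 2, 3]]
Q^3 = [[-6, -4, -7], [-2, 0, -1], [-8, -6, -9]]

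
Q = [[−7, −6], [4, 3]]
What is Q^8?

[[19681, 19680], [−13120, −13119]]

tr Q = −4 and det Q = 3, so the characteristic polynomial is λ² − (−4)λ + (3) with roots −3 and −1.
Eigenvectors give P = [[−3, −1], [2, 1]] with P⁻¹ = [[−1, −1], [2, 3]], and Q = P·diag(−3, −1)·P⁻¹.
Then Q^8 = P·diag(6561, 1)·P⁻¹ = [[−19683, −1], [13122, 1]] · [[−1, −1], [2, 3]] = [[19681, 19680], [−13120, −13119]].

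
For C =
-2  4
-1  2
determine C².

[[0, 0], [0, 0]]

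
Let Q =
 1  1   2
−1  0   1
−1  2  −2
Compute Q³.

Q² = [[−2, 5, −1], [−2, 1, −4], [−1, −5, 4]]
Q³ = [[−6, −4, 3], [1, −10, 5], [0, 7, −15]]

[[−6, −4, 3], [1, −10, 5], [0, 7, −15]]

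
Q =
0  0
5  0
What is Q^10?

[[0, 0], [0, 0]]

Q is strictly triangular, hence nilpotent: Q^2 = 0, so Q^10 = 0.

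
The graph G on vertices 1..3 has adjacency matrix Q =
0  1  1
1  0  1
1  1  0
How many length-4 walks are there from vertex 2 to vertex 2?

6

The number of length-4 walks from vertex 2 to vertex 2 is entry (2,2) of Q⁴, where Q is the adjacency matrix.
Q² = [[2, 1, 1], [1, 2, 1], [1, 1, 2]]
Q³ = [[2, 3, 3], [3, 2, 3], [3, 3, 2]]
Q⁴ = [[6, 5, 5], [5, 6, 5], [5, 5, 6]]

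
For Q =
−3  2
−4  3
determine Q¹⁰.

[[1, 0], [0, 1]]

Q² = I (check: tr Q = 0 and det Q = −1), so Q¹⁰ = I since 10 is even.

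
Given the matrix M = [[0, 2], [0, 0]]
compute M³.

M is strictly triangular, hence nilpotent: M² = 0, so M³ = 0.

[[0, 0], [0, 0]]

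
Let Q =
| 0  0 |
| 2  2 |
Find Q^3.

Q^2 = [[0, 0], [4, 4]]
Q^3 = [[0, 0], [8, 8]]

[[0, 0], [8, 8]]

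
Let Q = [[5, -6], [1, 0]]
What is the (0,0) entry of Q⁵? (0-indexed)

665

tr Q = 5 and det Q = 6, so the characteristic polynomial is λ² − (5)λ + (6) with roots 2 and 3.
Eigenvectors give P = [[2, 3], [1, 1]] with P⁻¹ = [[-1, 3], [1, -2]], and Q = P·diag(2, 3)·P⁻¹.
Then Q⁵ = P·diag(32, 243)·P⁻¹ = [[64, 729], [32, 243]] · [[-1, 3], [1, -2]] = [[665, -1266], [211, -390]].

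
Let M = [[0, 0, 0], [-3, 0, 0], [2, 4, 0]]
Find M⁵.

M is strictly triangular, hence nilpotent: M³ = 0, so M⁵ = 0.

[[0, 0, 0], [0, 0, 0], [0, 0, 0]]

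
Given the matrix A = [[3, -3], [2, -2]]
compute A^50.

[[3, -3], [2, -2]]

A² = A (a projection; rank 1, trace 1), so A^50 = A.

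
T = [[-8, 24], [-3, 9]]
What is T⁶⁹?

T² = T (a projection; rank 1, trace 1), so T⁶⁹ = T.

[[-8, 24], [-3, 9]]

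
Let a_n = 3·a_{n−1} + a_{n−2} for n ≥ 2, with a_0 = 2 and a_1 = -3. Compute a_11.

-338769

With companion matrix T = [[3, 1], [1, 0]], [a_n, a_{n−1}]ᵀ = T·[a_{n−1}, a_{n−2}]ᵀ, so [a_11, a_10]ᵀ = T^10·[a_1, a_0]ᵀ.
T^10 = [[141481, 42837], [42837, 12970]], giving [a_11, a_10]ᵀ = [[-338769], [-102571]].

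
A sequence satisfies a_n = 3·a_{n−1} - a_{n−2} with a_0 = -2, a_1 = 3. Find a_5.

207

With companion matrix T = [[3, -1], [1, 0]], [a_n, a_{n−1}]ᵀ = T·[a_{n−1}, a_{n−2}]ᵀ, so [a_5, a_4]ᵀ = T⁴·[a_1, a_0]ᵀ.
T⁴ = [[55, -21], [21, -8]], giving [a_5, a_4]ᵀ = [[207], [79]].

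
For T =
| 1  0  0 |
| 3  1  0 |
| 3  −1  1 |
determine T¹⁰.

[[1, 0, 0], [30, 1, 0], [−105, −10, 1]]

T = I + N where N = [[0, 0, 0], [3, 0, 0], [3, −1, 0]] is strictly lower-triangular, so N³ = 0.
(I + N)¹⁰ = I + 10·N + 45·N² = [[1, 0, 0], [30, 1, 0], [−105, −10, 1]].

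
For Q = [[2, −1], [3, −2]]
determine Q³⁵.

[[2, −1], [3, −2]]

Q² = I (check: tr Q = 0 and det Q = −1), so Q³⁵ = Q since 35 is odd.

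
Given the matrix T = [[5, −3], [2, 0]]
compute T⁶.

[[2059, −1995], [1330, −1266]]

tr T = 5 and det T = 6, so the characteristic polynomial is λ² − (5)λ + (6) with roots 2 and 3.
Eigenvectors give P = [[1, 3], [1, 2]] with P⁻¹ = [[−2, 3], [1, −1]], and T = P·diag(2, 3)·P⁻¹.
Then T⁶ = P·diag(64, 729)·P⁻¹ = [[64, 2187], [64, 1458]] · [[−2, 3], [1, −1]] = [[2059, −1995], [1330, −1266]].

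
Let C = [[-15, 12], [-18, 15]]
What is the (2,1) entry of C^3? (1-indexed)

-162

tr C = 0 and det C = -9, so the characteristic polynomial is λ² − (0)λ + (-9) with roots -3 and 3.
Eigenvectors give P = [[1, -2], [1, -3]] with P⁻¹ = [[3, -2], [1, -1]], and C = P·diag(-3, 3)·P⁻¹.
Then C^3 = P·diag(-27, 27)·P⁻¹ = [[-27, -54], [-27, -81]] · [[3, -2], [1, -1]] = [[-135, 108], [-162, 135]].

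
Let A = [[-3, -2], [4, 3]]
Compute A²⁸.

A² = I (check: tr A = 0 and det A = -1), so A²⁸ = I since 28 is even.

[[1, 0], [0, 1]]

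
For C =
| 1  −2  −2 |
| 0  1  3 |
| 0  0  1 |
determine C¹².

[[1, −24, −420], [0, 1, 36], [0, 0, 1]]

C = I + N where N = [[0, −2, −2], [0, 0, 3], [0, 0, 0]] is strictly upper-triangular, so N³ = 0.
(I + N)¹² = I + 12·N + 66·N² = [[1, −24, −420], [0, 1, 36], [0, 0, 1]].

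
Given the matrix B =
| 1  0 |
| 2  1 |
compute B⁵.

B = I + N where N = [[0, 0], [2, 0]] is strictly lower-triangular, so N² = 0.
(I + N)⁵ = I + 5·N = [[1, 0], [10, 1]].

[[1, 0], [10, 1]]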